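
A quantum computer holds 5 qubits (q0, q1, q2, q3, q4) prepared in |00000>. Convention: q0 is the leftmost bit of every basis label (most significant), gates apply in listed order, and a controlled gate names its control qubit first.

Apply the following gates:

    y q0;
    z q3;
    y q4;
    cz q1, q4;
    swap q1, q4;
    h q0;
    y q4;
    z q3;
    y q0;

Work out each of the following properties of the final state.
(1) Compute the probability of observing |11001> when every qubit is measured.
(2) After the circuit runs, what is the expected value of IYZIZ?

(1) A full measurement returns |11001> with probability 1/2.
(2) The expectation value of IYZIZ is 0.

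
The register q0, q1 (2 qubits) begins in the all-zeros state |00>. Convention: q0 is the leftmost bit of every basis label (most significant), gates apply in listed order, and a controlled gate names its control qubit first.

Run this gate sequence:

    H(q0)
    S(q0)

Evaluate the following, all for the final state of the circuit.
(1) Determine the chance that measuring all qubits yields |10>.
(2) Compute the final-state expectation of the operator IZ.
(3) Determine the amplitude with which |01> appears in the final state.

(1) The probability of measuring |10> is 1/2.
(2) In the final state, IZ has expectation 1.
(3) |01> carries amplitude 0 in the final state.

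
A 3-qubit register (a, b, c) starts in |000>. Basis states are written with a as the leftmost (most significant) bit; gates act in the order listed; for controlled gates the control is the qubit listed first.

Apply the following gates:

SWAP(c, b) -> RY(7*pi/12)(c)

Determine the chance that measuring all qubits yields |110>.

Outcome |110> occurs with probability 0.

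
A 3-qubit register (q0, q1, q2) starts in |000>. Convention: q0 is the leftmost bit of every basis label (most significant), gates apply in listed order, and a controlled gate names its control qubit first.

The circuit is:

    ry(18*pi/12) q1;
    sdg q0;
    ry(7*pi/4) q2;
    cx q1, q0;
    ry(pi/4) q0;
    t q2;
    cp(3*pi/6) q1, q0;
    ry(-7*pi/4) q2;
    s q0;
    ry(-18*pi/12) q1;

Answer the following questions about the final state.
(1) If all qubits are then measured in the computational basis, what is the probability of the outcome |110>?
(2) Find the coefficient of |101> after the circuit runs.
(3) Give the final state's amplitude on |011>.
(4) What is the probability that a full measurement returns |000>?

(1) A full measurement returns |110> with probability sqrt(2)/32 + 3/16.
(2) The final state's coefficient on |101> equals -sqrt(2 - sqrt(2))/8 - sqrt(4 - 2*sqrt(2))/16 - I*sqrt(2*sqrt(2) + 4)/16 - sqrt(sqrt(2) + 2)*exp(3*I*pi/4)/8 + sqrt(4 - 2*sqrt(2))*exp(I*pi/4)/16 + sqrt(2 - sqrt(2))*exp(I*pi/4)/8 + sqrt(2*sqrt(2) + 4)*exp(3*I*pi/4)/16 + I*sqrt(sqrt(2) + 2)/8.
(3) The final state's coefficient on |011> equals -sqrt(2*sqrt(2) + 4)/16 + sqrt(4 - 2*sqrt(2))/16 + sqrt(2 - sqrt(2))/8 + sqrt(sqrt(2) + 2)/8 - sqrt(sqrt(2) + 2)*exp(I*pi/4)/8 - sqrt(2 - sqrt(2))*exp(I*pi/4)/8 - sqrt(4 - 2*sqrt(2))*exp(I*pi/4)/16 + sqrt(2*sqrt(2) + 4)*exp(I*pi/4)/16.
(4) The probability of measuring |000> is 5/32 - sqrt(2)/16.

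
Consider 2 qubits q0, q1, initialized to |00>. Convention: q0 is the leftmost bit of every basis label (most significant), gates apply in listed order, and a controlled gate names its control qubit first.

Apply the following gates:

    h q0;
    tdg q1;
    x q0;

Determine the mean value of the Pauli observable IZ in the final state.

The observable IZ averages to 1.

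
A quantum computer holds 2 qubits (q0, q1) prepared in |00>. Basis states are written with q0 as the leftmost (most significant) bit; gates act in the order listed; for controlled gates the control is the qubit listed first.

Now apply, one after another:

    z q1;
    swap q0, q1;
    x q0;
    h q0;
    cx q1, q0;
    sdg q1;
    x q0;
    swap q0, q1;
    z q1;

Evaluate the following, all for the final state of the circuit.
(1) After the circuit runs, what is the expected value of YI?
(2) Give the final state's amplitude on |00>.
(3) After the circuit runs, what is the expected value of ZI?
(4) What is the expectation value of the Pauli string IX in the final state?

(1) In the final state, YI has expectation 0.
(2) The final state's coefficient on |00> equals -sqrt(2)/2.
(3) The expectation value of ZI is 1.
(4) The expectation value of IX is 1.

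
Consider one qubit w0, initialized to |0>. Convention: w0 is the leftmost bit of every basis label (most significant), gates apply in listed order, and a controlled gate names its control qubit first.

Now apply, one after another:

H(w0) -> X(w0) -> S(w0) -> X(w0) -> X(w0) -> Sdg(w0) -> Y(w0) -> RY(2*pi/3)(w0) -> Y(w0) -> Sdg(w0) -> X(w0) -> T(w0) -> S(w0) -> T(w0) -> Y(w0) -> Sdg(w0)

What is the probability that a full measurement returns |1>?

Outcome |1> occurs with probability sqrt(3)/4 + 1/2. Key observation: gates 3-6 undo each other exactly, leaving only the rest of the circuit to track.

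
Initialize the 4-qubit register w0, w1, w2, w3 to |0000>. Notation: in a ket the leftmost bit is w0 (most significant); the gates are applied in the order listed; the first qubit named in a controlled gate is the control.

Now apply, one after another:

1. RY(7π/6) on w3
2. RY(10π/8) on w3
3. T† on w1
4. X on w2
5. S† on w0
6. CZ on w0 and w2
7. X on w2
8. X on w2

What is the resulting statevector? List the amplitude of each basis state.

The resulting statevector has amplitude -sqrt(6*sqrt(2) + 12)/8 - sqrt(2*sqrt(2) + 4)/8 - sqrt(4 - 2*sqrt(2))/8 + sqrt(12 - 6*sqrt(2))/8 on |0010>, -sqrt(6*sqrt(2) + 12)/8 - sqrt(12 - 6*sqrt(2))/8 - sqrt(4 - 2*sqrt(2))/8 + sqrt(2*sqrt(2) + 4)/8 on |0011>, and 0 on every other basis state. Key observation: steps 7-8 multiply out to the identity, so the circuit reduces to the remaining gates.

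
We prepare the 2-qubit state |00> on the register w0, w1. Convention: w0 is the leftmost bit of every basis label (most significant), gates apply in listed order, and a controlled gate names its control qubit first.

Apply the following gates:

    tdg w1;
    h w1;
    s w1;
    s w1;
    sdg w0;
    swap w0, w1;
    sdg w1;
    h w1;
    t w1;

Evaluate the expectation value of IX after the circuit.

The observable IX averages to sqrt(2)/2.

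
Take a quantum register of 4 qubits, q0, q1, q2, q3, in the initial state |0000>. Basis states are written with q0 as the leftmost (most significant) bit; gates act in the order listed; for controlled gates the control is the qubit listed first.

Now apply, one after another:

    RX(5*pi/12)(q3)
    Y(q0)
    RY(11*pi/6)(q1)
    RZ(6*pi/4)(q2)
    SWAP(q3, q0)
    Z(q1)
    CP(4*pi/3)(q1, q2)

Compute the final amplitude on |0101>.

The amplitude on |0101> is (-sqrt(2*sqrt(2) + 4)/16 - sqrt(12 - 6*sqrt(2))/16 + 3*sqrt(4 - 2*sqrt(2))/16 + sqrt(6*sqrt(2) + 12)/16)*exp(3*I*pi/4).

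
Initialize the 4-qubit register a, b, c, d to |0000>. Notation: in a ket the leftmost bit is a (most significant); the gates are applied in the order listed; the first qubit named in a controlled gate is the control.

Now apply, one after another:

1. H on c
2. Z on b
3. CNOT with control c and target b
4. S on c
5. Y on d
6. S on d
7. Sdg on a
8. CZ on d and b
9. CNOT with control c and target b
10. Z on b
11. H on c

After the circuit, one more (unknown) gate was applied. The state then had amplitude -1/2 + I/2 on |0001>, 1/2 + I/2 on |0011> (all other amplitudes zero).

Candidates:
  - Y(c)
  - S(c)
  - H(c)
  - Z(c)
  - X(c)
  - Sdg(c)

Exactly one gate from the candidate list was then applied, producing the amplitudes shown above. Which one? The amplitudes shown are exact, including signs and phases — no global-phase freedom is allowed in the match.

It was Z(c) that produced the state shown.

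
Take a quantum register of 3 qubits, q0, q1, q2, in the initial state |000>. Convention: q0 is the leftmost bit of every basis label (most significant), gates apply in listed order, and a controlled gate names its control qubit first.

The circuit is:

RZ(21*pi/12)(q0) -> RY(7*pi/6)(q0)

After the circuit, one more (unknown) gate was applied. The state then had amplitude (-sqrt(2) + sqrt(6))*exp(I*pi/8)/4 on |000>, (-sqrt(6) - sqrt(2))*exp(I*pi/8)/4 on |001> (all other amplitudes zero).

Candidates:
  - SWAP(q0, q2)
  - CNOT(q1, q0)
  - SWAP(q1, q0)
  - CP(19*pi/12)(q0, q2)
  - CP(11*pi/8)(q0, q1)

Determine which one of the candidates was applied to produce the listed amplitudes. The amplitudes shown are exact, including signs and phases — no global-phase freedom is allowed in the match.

The unique candidate consistent with the amplitudes is SWAP(q0, q2).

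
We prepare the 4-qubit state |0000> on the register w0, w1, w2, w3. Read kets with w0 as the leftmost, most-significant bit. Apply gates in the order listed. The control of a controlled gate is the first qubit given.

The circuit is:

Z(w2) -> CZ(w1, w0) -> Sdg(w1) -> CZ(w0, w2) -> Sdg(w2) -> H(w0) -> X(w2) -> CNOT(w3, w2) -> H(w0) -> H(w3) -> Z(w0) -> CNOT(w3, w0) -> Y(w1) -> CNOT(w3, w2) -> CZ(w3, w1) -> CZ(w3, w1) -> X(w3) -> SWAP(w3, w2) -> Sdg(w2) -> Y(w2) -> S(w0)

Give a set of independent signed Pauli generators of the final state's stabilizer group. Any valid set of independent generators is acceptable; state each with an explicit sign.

The stabilizer group can be generated by +XIXX, -ZIIZ, -IZII, -IIZZ, among other valid generating sets. Key observation: the block from step 15 through step 16 cancels to the identity and can be dropped.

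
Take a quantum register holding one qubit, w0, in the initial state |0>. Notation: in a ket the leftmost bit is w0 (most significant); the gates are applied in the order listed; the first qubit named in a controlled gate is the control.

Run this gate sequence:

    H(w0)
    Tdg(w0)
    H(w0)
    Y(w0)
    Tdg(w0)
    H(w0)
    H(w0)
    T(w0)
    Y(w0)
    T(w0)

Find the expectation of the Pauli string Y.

The expectation value of Y is 1/2. Key observation: gates 4-9 undo each other exactly, leaving only the rest of the circuit to track.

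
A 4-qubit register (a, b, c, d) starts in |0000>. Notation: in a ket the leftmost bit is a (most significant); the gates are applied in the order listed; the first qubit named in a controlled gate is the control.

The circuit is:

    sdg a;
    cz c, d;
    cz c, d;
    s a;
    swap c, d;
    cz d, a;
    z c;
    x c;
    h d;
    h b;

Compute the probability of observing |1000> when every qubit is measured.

A full measurement returns |1000> with probability 0.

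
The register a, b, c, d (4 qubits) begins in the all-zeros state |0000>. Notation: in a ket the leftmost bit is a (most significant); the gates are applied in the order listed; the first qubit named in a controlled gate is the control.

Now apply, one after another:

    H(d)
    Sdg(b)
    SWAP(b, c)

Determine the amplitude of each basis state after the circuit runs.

The final amplitudes are sqrt(2)/2 on |0000>, sqrt(2)/2 on |0001>, and 0 on every other basis state.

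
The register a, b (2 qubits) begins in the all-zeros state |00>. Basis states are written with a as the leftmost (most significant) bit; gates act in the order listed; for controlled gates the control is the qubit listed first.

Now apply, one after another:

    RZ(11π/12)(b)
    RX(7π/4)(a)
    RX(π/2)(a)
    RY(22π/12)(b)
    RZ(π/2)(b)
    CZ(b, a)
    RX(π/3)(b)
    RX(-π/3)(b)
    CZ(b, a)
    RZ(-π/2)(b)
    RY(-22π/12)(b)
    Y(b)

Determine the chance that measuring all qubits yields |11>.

A full measurement returns |11> with probability 1/2 - sqrt(2)/4. Key observation: the block from step 4 through step 11 cancels to the identity and can be dropped.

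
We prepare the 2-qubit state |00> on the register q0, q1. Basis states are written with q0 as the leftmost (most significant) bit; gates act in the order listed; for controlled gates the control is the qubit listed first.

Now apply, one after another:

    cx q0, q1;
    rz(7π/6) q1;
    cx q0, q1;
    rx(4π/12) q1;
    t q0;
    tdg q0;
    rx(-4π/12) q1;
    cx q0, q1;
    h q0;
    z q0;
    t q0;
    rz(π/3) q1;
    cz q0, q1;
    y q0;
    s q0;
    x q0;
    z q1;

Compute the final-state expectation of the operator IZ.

The expectation value of IZ is 1. Key observation: steps 3-8 multiply out to the identity, so the circuit reduces to the remaining gates.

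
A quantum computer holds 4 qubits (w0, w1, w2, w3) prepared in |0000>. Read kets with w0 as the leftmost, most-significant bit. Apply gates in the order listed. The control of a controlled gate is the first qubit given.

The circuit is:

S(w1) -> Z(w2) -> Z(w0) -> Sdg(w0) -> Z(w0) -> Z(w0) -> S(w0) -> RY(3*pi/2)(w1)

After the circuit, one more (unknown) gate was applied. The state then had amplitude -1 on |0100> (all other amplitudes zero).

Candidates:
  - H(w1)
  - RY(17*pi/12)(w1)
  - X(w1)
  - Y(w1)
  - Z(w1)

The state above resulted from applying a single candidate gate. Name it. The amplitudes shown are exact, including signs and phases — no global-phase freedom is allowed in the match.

The unique candidate consistent with the amplitudes is H(w1).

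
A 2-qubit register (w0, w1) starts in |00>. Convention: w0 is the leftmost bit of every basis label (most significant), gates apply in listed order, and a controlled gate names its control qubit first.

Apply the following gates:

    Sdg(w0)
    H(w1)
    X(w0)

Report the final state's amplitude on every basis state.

After the circuit, the state carries amplitude 0 on |00>, 0 on |01>, sqrt(2)/2 on |10>, sqrt(2)/2 on |11>.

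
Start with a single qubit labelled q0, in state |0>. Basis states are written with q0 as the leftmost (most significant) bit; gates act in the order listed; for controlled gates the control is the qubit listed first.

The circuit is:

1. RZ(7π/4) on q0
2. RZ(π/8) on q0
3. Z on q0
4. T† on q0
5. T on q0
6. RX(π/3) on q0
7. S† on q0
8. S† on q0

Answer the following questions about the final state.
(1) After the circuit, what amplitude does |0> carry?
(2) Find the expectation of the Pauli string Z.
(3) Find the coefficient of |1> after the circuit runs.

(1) The final state's coefficient on |0> equals -sqrt(3)*exp(I*pi/16)/2.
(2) The observable Z averages to 1/2.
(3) The amplitude on |1> is -exp(9*I*pi/16)/2.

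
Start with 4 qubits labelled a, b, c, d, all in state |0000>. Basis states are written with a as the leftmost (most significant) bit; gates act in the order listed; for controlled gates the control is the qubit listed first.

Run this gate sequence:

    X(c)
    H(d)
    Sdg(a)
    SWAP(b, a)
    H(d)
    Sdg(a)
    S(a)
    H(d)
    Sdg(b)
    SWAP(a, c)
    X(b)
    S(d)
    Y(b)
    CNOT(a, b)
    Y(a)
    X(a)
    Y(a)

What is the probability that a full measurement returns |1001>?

Outcome |1001> occurs with probability 0. Key observation: the block from step 5 through step 8 cancels to the identity and can be dropped.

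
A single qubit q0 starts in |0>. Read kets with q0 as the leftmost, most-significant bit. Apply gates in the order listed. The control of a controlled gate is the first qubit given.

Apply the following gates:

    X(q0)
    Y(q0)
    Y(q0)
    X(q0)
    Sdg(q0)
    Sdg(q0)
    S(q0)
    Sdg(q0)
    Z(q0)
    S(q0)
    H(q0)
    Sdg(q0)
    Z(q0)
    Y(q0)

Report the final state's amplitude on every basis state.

The final amplitudes are sqrt(2)/2 on |0>, sqrt(2)*I/2 on |1>.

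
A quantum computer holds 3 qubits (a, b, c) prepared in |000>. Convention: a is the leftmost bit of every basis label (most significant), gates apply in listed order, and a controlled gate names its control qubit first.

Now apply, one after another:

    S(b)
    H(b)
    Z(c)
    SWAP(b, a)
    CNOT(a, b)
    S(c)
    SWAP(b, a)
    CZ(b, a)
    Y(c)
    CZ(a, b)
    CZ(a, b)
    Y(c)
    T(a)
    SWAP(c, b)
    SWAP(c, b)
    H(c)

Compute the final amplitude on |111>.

|111> carries amplitude -exp(I*pi/4)/2 in the final state. Key observation: gates 9-12 undo each other exactly, leaving only the rest of the circuit to track.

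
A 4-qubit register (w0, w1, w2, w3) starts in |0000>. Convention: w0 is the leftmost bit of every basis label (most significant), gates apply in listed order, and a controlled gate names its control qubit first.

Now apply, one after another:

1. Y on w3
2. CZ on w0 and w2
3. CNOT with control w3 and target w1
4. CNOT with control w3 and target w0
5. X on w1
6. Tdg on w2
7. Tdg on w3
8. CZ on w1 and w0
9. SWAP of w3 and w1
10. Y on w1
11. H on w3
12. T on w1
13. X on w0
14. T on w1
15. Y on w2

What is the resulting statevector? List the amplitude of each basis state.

The final amplitudes are sqrt(2)*exp(I*pi/4)/2 on |0010>, sqrt(2)*exp(I*pi/4)/2 on |0011>, and 0 on every other basis state.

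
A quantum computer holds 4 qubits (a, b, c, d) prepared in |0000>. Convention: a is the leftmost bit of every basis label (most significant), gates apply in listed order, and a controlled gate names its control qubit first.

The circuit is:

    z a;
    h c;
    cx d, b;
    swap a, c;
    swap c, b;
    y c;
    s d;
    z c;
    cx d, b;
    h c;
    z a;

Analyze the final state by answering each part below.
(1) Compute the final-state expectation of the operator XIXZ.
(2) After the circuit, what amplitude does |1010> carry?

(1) The observable XIXZ averages to 1.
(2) The amplitude on |1010> is -I/2.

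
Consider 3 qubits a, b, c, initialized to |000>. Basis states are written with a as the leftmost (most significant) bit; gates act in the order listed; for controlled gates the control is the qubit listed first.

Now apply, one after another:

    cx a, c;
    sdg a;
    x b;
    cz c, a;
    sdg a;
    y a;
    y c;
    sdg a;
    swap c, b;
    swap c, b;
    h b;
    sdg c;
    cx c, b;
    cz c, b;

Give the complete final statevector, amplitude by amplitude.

The final amplitudes are -sqrt(2)/2 on |101>, -sqrt(2)/2 on |111>, and 0 on every other basis state.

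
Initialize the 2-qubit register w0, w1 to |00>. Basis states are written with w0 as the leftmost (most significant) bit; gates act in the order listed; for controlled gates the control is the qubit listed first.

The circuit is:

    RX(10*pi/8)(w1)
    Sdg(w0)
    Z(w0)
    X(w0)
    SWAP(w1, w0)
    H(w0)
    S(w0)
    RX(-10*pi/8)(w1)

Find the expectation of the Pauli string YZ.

The observable YZ averages to -1/2.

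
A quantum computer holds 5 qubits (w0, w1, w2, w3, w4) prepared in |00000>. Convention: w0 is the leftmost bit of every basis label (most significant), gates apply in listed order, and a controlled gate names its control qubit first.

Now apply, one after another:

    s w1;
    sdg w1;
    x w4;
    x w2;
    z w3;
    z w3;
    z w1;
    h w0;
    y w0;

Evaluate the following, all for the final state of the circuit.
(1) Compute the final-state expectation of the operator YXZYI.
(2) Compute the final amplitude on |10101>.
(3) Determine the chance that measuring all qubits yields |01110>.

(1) The expectation value of YXZYI is 0. Key observation: gates 1-2 undo each other exactly, leaving only the rest of the circuit to track.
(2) |10101> carries amplitude sqrt(2)*I/2 in the final state.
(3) The probability of measuring |01110> is 0.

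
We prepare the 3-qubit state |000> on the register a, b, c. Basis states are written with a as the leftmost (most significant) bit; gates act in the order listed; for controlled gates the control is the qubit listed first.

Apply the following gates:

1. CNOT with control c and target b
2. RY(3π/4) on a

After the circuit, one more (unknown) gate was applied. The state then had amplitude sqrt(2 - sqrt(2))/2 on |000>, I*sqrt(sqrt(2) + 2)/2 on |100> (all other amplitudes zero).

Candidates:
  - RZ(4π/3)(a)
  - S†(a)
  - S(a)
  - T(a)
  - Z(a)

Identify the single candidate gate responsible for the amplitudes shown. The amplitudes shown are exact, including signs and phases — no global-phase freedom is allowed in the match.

The unique candidate consistent with the amplitudes is S(a).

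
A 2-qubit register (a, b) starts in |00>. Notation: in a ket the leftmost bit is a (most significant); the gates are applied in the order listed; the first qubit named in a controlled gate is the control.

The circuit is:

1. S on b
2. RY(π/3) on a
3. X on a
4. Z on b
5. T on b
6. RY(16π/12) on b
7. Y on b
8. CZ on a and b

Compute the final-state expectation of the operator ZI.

The expectation value of ZI is -1/2.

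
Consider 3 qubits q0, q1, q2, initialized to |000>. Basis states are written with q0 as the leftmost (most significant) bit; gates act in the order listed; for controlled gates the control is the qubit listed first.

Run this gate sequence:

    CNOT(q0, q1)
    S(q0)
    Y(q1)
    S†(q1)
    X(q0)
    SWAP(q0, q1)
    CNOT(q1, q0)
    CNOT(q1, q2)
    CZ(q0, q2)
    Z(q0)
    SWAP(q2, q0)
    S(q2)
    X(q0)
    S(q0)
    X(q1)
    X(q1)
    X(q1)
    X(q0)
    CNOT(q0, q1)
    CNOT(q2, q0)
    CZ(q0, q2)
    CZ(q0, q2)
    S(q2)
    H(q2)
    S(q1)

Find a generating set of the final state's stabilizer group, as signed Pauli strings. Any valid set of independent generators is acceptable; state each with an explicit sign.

The final state is stabilized by the group generated by +IIX, -ZII, -IZI; other independent generating sets are equally valid. Key observation: steps 21-22 multiply out to the identity, so the circuit reduces to the remaining gates.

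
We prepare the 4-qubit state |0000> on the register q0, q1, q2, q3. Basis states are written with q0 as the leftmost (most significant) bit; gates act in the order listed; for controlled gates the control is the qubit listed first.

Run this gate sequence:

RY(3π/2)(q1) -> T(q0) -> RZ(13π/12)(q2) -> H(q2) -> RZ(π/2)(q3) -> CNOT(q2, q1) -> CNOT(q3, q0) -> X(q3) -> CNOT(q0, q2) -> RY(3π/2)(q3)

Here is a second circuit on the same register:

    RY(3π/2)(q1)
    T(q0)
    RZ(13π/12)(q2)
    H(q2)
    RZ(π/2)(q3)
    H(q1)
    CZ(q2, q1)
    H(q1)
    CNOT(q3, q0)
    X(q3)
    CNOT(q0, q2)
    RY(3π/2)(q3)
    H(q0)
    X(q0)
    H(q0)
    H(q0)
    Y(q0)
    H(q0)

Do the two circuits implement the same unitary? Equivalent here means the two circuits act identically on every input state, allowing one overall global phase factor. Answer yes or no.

No, they are not equivalent — no single phase factor reconciles the two unitaries.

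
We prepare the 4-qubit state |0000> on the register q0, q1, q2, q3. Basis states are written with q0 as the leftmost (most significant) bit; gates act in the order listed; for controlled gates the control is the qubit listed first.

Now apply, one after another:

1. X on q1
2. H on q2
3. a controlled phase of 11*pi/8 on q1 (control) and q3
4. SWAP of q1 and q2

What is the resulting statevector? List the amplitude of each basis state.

The resulting statevector has amplitude sqrt(2)/2 on |0010>, sqrt(2)/2 on |0110>, and 0 on every other basis state.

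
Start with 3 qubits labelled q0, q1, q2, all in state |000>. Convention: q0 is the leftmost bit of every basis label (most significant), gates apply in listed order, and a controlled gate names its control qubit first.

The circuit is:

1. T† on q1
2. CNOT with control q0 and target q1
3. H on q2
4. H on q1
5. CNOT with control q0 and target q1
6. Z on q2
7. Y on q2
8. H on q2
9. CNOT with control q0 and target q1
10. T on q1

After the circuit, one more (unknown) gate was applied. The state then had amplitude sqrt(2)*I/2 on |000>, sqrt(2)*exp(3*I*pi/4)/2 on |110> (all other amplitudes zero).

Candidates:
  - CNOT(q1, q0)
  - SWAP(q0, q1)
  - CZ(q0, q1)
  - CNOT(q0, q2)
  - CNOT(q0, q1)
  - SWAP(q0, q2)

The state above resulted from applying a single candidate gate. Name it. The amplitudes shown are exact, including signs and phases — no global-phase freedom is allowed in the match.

It was CNOT(q1, q0) that produced the state shown.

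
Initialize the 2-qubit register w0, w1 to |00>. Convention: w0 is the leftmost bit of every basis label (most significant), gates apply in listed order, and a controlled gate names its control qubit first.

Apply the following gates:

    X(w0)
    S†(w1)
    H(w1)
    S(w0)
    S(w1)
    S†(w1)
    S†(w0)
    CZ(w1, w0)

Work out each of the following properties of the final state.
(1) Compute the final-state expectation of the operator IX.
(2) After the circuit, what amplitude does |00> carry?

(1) In the final state, IX has expectation -1. Key observation: steps 4-7 multiply out to the identity, so the circuit reduces to the remaining gates.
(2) The final state's coefficient on |00> equals 0.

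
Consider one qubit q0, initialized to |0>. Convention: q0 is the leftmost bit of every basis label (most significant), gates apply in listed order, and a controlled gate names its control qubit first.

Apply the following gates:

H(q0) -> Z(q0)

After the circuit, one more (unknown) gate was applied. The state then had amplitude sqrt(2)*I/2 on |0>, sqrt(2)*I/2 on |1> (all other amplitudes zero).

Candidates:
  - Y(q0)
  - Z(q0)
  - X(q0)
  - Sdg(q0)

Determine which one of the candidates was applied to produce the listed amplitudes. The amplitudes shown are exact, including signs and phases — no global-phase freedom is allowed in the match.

The unique candidate consistent with the amplitudes is Y(q0).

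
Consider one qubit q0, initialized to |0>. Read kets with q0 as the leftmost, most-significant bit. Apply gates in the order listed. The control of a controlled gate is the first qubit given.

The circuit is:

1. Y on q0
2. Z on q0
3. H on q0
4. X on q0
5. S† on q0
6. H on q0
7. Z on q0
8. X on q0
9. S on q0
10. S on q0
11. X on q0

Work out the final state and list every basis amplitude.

The final amplitudes are 1/2 - I/2 on |0>, -1/2 - I/2 on |1>.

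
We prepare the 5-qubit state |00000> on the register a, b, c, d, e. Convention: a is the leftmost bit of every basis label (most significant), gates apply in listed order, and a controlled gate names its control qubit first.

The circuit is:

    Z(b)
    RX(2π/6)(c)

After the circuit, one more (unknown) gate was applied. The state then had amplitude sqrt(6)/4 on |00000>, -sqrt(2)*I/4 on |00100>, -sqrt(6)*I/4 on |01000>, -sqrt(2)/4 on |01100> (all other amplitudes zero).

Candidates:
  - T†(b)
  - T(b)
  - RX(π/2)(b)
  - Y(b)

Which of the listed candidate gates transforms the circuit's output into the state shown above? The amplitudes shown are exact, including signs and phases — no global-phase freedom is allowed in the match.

The applied gate was RX(π/2)(b).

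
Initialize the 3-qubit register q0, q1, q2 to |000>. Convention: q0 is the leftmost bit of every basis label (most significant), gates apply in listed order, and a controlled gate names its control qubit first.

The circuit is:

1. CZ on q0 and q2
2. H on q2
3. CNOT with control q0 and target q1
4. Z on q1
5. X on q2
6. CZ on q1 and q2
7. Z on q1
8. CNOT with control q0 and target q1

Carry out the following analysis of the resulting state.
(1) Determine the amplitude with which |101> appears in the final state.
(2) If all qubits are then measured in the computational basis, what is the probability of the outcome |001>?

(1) The amplitude on |101> is 0.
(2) Outcome |001> occurs with probability 1/2.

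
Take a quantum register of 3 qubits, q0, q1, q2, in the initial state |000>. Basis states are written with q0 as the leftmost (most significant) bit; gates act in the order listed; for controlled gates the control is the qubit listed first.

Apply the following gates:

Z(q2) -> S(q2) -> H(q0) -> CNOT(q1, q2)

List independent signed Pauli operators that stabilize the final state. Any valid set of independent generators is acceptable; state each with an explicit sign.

One valid set of independent stabilizer generators is +XII, +IZI, +IIZ (any independent generating set of the same group is equally correct).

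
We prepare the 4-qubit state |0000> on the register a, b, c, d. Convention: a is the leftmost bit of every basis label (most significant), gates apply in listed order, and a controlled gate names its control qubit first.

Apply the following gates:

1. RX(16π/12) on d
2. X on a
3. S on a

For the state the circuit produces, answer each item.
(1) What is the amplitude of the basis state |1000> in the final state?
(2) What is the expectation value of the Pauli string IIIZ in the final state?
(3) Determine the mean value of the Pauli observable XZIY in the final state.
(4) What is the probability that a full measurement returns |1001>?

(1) The amplitude on |1000> is -I/2.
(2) The expectation value of IIIZ is -1/2.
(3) In the final state, XZIY has expectation 0.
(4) Outcome |1001> occurs with probability 3/4.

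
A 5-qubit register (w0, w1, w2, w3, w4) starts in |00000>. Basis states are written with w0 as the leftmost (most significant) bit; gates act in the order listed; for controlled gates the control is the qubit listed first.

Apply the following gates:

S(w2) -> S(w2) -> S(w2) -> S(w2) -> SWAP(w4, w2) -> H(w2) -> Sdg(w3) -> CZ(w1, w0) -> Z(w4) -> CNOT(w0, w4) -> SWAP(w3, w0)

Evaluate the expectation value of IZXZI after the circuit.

The observable IZXZI averages to 1.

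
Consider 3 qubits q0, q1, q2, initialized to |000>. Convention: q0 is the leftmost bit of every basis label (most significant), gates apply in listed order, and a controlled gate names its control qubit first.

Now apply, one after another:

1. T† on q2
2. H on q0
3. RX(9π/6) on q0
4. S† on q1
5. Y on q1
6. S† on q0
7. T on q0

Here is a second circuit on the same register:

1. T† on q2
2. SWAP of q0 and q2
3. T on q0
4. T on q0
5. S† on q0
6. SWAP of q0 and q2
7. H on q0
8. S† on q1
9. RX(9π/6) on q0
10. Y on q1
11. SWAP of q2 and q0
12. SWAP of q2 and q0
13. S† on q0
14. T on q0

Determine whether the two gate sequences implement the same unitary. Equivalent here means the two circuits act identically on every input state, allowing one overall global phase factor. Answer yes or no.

Yes, they are equivalent — the unitaries differ by at most a global phase.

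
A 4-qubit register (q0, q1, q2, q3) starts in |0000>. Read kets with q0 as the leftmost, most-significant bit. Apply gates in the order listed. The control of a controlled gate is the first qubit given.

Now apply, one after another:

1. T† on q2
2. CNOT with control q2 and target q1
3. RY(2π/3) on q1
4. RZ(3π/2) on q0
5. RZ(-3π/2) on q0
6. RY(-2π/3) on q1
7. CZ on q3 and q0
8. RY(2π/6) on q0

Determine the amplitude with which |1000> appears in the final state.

The final state's coefficient on |1000> equals 1/2. Key observation: the block from step 3 through step 6 cancels to the identity and can be dropped.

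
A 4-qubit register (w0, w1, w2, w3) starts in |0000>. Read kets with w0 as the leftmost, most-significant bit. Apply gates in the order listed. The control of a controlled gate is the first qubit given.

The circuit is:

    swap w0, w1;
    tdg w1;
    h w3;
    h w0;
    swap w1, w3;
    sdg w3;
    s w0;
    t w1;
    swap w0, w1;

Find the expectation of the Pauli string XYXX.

The observable XYXX averages to 0.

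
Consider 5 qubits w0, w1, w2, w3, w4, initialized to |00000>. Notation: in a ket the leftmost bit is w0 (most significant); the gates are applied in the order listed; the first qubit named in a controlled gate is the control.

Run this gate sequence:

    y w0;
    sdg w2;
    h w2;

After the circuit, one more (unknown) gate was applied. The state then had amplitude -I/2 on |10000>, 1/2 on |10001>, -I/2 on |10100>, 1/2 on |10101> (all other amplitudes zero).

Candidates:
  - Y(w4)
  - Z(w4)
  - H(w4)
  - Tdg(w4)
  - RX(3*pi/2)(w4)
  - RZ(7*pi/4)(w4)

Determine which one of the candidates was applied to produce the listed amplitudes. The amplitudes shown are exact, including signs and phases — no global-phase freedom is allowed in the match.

It was RX(3*pi/2)(w4) that produced the state shown.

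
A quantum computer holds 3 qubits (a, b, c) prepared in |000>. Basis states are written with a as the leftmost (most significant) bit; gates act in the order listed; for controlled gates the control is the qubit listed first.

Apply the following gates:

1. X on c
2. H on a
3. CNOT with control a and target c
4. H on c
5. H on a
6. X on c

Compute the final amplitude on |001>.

The amplitude on |001> is sqrt(2)/2.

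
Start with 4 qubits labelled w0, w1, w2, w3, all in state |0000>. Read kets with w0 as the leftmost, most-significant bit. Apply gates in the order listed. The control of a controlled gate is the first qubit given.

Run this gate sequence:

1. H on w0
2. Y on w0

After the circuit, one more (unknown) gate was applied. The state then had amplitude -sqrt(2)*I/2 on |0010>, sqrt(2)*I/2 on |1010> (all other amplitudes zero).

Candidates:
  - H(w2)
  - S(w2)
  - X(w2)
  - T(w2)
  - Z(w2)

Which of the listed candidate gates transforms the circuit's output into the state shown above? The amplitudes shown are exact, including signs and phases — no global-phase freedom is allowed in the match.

The unique candidate consistent with the amplitudes is X(w2).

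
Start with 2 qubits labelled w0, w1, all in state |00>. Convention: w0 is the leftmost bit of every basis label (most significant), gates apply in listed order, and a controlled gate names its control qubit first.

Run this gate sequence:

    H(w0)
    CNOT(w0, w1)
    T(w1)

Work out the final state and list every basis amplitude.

The resulting statevector has amplitude sqrt(2)/2 on |00>, 0 on |01>, 0 on |10>, sqrt(2)*exp(I*pi/4)/2 on |11>.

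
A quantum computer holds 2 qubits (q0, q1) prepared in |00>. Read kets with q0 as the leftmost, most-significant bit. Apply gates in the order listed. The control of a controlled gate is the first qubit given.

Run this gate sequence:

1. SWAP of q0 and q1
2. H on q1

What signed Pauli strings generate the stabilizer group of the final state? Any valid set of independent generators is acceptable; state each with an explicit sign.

The final state is stabilized by the group generated by +IX, +ZI; other independent generating sets are equally valid.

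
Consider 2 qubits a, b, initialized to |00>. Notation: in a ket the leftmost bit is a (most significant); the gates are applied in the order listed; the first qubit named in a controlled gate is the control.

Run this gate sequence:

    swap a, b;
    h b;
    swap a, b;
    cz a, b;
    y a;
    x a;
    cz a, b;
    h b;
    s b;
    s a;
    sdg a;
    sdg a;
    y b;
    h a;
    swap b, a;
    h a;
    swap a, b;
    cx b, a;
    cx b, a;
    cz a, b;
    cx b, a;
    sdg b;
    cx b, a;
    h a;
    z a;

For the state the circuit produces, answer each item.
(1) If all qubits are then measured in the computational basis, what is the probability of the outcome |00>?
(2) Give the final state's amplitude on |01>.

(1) Outcome |00> occurs with probability 1/4.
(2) The amplitude on |01> is sqrt(2)*(1 + I)/4.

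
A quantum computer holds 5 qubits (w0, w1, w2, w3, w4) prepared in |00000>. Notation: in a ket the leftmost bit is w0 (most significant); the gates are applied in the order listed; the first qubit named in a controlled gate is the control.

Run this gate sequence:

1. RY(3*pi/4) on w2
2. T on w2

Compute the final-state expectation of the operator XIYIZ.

The expectation value of XIYIZ is 0.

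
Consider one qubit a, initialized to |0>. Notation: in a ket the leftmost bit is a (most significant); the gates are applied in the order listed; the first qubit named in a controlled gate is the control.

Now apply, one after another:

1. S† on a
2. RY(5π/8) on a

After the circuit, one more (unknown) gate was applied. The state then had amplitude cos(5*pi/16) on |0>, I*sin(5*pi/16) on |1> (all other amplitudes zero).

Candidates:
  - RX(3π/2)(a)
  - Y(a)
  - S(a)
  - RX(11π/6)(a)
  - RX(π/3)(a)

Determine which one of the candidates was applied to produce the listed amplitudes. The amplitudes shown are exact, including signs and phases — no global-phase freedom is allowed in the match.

The applied gate was S(a).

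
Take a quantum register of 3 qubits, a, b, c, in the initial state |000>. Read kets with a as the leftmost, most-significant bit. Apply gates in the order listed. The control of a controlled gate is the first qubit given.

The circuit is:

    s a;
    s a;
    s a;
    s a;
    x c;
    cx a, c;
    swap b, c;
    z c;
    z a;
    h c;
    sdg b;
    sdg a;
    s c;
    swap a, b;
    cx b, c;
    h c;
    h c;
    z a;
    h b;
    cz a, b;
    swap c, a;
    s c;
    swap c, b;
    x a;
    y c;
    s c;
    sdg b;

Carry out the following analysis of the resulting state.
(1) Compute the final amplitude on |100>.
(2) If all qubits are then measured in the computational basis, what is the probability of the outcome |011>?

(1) The final state's coefficient on |100> equals 0. Key observation: gates 1-4 undo each other exactly, leaving only the rest of the circuit to track.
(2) The probability of measuring |011> is 1/4.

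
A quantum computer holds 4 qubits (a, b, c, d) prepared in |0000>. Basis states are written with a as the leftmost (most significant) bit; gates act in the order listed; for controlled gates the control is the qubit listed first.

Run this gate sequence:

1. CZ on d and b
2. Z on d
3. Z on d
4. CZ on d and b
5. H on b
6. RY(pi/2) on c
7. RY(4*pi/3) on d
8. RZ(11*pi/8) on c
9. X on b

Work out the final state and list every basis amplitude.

The final amplitudes are exp(5*I*pi/16)/4 on |0000>, -sqrt(3)*exp(5*I*pi/16)/4 on |0001>, -exp(11*I*pi/16)/4 on |0010>, sqrt(3)*exp(11*I*pi/16)/4 on |0011>, exp(5*I*pi/16)/4 on |0100>, -sqrt(3)*exp(5*I*pi/16)/4 on |0101>, -exp(11*I*pi/16)/4 on |0110>, sqrt(3)*exp(11*I*pi/16)/4 on |0111>, 0 on |1000>, 0 on |1001>, 0 on |1010>, 0 on |1011>, 0 on |1100>, 0 on |1101>, 0 on |1110>, 0 on |1111>. Key observation: gates 1-4 undo each other exactly, leaving only the rest of the circuit to track.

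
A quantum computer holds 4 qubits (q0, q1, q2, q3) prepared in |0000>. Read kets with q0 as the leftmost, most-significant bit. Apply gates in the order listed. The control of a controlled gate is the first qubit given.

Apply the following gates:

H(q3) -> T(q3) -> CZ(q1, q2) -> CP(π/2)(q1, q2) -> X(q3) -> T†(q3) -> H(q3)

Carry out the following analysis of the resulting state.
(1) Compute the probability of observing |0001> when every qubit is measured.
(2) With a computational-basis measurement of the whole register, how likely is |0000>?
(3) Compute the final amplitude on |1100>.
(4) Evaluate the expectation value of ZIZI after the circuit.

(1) A full measurement returns |0001> with probability 1/2.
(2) The probability of measuring |0000> is 1/2.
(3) |1100> carries amplitude 0 in the final state.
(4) The observable ZIZI averages to 1.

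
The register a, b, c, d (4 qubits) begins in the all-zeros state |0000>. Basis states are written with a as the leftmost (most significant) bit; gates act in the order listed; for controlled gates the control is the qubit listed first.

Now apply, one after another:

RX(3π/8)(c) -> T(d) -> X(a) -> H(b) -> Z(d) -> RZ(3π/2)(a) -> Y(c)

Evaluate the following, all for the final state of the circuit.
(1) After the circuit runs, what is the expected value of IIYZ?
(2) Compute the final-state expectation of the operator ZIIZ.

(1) In the final state, IIYZ has expectation -sqrt(sqrt(2) + 2)/2.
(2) The observable ZIIZ averages to -1.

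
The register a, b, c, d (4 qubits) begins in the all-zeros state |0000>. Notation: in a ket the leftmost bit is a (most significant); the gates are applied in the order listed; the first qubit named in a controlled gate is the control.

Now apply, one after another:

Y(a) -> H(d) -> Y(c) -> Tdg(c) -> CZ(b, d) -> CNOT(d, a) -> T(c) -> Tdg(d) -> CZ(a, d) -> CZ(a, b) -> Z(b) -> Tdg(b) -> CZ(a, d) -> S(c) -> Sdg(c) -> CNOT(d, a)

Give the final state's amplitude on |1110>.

The amplitude on |1110> is 0.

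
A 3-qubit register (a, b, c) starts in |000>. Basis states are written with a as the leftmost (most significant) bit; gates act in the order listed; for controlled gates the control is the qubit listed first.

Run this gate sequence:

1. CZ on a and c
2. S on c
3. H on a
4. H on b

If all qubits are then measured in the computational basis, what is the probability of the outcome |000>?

The probability of measuring |000> is 1/4.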